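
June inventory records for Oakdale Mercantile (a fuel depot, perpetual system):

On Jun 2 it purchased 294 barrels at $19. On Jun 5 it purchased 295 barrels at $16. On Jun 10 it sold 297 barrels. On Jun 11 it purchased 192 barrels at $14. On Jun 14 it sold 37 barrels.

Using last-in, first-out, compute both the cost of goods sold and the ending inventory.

COGS = $5,276; ending inventory = $7,718

Jun 10, 297 sold [LIFO — newest first]: 295 @ $16 + 2 @ $19 = $4,758
Jun 14, 37 sold [LIFO — newest first]: 37 @ $14 = $518
Total COGS = $4,758 + $518 = $5,276
Ending inventory: 292 @ $19 + 155 @ $14 = $7,718
Check: goods available $12,994 = COGS $5,276 + ending $7,718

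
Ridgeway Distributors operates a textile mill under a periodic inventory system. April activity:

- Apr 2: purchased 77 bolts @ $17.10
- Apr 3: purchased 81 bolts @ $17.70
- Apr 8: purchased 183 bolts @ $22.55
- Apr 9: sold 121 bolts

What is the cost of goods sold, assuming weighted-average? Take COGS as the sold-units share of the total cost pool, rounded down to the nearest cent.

Apr 9, sell 121: 121/341 × $6,877.05 → $2,440.24
Ending inventory (cost pool remaining) = $4,436.81

COGS = $2,440.24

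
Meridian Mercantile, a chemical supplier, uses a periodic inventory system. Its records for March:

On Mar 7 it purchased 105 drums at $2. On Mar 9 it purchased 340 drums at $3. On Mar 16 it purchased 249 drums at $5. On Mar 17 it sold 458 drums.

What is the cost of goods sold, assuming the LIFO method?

COGS = $1,872

Mar 17, 458 sold [LIFO — newest first]: 249 @ $5 + 209 @ $3 = $1,872
Ending inventory: 105 @ $2 + 131 @ $3 = $603
Check: goods available $2,475 = COGS $1,872 + ending $603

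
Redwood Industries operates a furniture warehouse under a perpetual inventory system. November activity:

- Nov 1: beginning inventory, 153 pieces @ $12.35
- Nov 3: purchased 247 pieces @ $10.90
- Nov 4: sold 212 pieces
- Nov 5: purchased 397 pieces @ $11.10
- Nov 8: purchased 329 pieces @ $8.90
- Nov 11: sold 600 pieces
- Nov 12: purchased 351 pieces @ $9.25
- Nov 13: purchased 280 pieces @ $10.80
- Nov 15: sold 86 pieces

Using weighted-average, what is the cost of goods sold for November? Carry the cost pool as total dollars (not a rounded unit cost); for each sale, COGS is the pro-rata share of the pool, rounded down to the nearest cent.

COGS = $9,524.31

After Nov 1: 153 on hand, pool $1,889.55 (≈ $12.3500 each)
After Nov 3: 400 on hand, pool $4,581.85 (≈ $11.4546 each)
Nov 4, sell 212: 212/400 × $4,581.85 → $2,428.38
After Nov 5: 585 on hand, pool $6,560.17 (≈ $11.2140 each)
After Nov 8: 914 on hand, pool $9,488.27 (≈ $10.3810 each)
Nov 11, sell 600: 600/914 × $9,488.27 → $6,228.62
After Nov 12: 665 on hand, pool $6,506.40 (≈ $9.7841 each)
After Nov 13: 945 on hand, pool $9,530.40 (≈ $10.0851 each)
Nov 15, sell 86: 86/945 × $9,530.40 → $867.31
Total COGS = $2,428.38 + $6,228.62 + $867.31 = $9,524.31
Ending inventory (cost pool remaining) = $8,663.09
Check: goods available $18,187.40 = COGS $9,524.31 + ending $8,663.09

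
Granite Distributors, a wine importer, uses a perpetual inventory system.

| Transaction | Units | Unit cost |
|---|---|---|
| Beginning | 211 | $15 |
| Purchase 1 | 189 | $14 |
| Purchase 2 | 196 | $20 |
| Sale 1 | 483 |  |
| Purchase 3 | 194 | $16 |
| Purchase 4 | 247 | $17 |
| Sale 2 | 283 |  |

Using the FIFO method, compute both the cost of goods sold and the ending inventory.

Sale 1 (483) [FIFO — oldest first]: 211 @ $15 + 189 @ $14 + 83 @ $20 = $7,471
Sale 2 (283) [FIFO — oldest first]: 113 @ $20 + 170 @ $16 = $4,980
Total COGS = $7,471 + $4,980 = $12,451
Ending inventory: 24 @ $16 + 247 @ $17 = $4,583

COGS = $12,451; ending inventory = $4,583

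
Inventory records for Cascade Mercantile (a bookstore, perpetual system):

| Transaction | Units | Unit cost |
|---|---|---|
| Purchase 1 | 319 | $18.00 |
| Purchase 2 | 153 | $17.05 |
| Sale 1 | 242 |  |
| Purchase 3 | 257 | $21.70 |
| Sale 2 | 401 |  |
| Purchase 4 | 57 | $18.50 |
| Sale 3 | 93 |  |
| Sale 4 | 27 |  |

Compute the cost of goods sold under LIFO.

COGS = $14,568.05

Sale 1 (242) [LIFO — newest first]: 153 @ $17.05 + 89 @ $18.00 = $4,210.65
Sale 2 (401) [LIFO — newest first]: 257 @ $21.70 + 144 @ $18.00 = $8,168.90
Sale 3 (93) [LIFO — newest first]: 57 @ $18.50 + 36 @ $18.00 = $1,702.50
Sale 4 (27) [LIFO — newest first]: 27 @ $18.00 = $486.00
Total COGS = $4,210.65 + $8,168.90 + $1,702.50 + $486.00 = $14,568.05
Ending inventory: 23 @ $18.00 = $414.00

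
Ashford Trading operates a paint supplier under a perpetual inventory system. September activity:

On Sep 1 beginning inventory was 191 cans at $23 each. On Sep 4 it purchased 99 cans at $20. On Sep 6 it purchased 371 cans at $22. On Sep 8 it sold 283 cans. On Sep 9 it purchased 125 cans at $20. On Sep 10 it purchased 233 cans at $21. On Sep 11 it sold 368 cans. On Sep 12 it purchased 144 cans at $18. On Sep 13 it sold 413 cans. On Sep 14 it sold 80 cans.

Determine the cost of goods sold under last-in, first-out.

COGS = $24,083

Sep 8, 283 sold [LIFO — newest first]: 283 @ $22 = $6,226
Sep 11, 368 sold [LIFO — newest first]: 233 @ $21 + 125 @ $20 + 10 @ $22 = $7,613
Sep 13, 413 sold [LIFO — newest first]: 144 @ $18 + 78 @ $22 + 99 @ $20 + 92 @ $23 = $8,404
Sep 14, 80 sold [LIFO — newest first]: 80 @ $23 = $1,840
Total COGS = $6,226 + $7,613 + $8,404 + $1,840 = $24,083
Ending inventory: 19 @ $23 = $437
Check: goods available $24,520 = COGS $24,083 + ending $437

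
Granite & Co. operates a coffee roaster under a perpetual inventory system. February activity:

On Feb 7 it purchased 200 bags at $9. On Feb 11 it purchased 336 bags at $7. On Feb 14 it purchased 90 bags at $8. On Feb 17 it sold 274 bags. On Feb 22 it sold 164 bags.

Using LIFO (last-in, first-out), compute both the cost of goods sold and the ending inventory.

COGS = $3,180; ending inventory = $1,692

Feb 17, 274 sold [LIFO — newest first]: 90 @ $8 + 184 @ $7 = $2,008
Feb 22, 164 sold [LIFO — newest first]: 152 @ $7 + 12 @ $9 = $1,172
Total COGS = $2,008 + $1,172 = $3,180
Ending inventory: 188 @ $9 = $1,692
Check: goods available $4,872 = COGS $3,180 + ending $1,692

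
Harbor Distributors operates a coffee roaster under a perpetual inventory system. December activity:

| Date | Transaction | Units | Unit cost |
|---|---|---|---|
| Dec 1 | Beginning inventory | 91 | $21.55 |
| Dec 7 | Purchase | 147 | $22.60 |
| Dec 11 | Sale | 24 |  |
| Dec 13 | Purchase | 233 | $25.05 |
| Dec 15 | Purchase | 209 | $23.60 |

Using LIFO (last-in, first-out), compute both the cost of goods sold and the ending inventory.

COGS = $542.40; ending inventory = $15,509.90

Dec 11, 24 sold [LIFO — newest first]: 24 @ $22.60 = $542.40
Ending inventory: 91 @ $21.55 + 123 @ $22.60 + 233 @ $25.05 + 209 @ $23.60 = $15,509.90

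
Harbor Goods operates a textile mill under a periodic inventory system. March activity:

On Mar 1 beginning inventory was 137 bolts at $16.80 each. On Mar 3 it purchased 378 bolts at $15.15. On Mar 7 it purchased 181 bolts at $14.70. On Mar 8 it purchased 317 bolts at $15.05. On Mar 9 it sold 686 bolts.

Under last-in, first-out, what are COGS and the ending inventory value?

COGS = $10,279.75; ending inventory = $5,180.10

Mar 9, 686 sold [LIFO — newest first]: 317 @ $15.05 + 181 @ $14.70 + 188 @ $15.15 = $10,279.75
Ending inventory: 137 @ $16.80 + 190 @ $15.15 = $5,180.10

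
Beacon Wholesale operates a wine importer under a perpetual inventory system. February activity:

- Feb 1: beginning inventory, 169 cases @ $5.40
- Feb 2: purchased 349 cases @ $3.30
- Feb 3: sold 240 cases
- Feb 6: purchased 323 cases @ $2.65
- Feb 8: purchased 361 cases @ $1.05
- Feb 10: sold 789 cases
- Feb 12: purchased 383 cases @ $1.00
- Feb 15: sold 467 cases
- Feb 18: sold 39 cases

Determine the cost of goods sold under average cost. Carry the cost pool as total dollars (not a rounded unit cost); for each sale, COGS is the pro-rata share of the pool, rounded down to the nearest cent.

COGS = $3,609.96

After Feb 1: 169 on hand, pool $912.60 (≈ $5.4000 each)
After Feb 2: 518 on hand, pool $2,064.30 (≈ $3.9851 each)
Feb 3, sell 240: 240/518 × $2,064.30 → $956.43
After Feb 6: 601 on hand, pool $1,963.82 (≈ $3.2676 each)
After Feb 8: 962 on hand, pool $2,342.87 (≈ $2.4354 each)
Feb 10, sell 789: 789/962 × $2,342.87 → $1,921.54
After Feb 12: 556 on hand, pool $804.33 (≈ $1.4466 each)
Feb 15, sell 467: 467/556 × $804.33 → $675.57
Feb 18, sell 39: 39/89 × $128.76 → $56.42
Total COGS = $956.43 + $1,921.54 + $675.57 + $56.42 = $3,609.96
Ending inventory (cost pool remaining) = $72.34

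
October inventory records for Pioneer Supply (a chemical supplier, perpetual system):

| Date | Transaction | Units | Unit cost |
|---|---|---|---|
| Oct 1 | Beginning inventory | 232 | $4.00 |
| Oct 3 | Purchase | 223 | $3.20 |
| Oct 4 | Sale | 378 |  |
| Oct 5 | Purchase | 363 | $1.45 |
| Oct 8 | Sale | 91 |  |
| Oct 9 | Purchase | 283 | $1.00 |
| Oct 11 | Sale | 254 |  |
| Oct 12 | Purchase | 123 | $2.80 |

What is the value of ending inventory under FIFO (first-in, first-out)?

Ending inventory = $765.15

Oct 4, 378 sold [FIFO — oldest first]: 232 @ $4.00 + 146 @ $3.20 = $1,395.20
Oct 8, 91 sold [FIFO — oldest first]: 77 @ $3.20 + 14 @ $1.45 = $266.70
Oct 11, 254 sold [FIFO — oldest first]: 254 @ $1.45 = $368.30
Total COGS = $1,395.20 + $266.70 + $368.30 = $2,030.20
Ending inventory: 95 @ $1.45 + 283 @ $1.00 + 123 @ $2.80 = $765.15
Check: goods available $2,795.35 = COGS $2,030.20 + ending $765.15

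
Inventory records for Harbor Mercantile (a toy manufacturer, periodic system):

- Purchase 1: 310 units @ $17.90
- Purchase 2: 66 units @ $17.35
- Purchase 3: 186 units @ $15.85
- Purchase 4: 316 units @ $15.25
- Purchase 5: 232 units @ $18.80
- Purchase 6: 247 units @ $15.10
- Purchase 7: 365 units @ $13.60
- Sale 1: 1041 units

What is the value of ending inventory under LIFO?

Ending inventory = $11,456.95

Sale 1 (1041) [LIFO — newest first]: 365 @ $13.60 + 247 @ $15.10 + 232 @ $18.80 + 197 @ $15.25 = $16,059.55
Ending inventory: 310 @ $17.90 + 66 @ $17.35 + 186 @ $15.85 + 119 @ $15.25 = $11,456.95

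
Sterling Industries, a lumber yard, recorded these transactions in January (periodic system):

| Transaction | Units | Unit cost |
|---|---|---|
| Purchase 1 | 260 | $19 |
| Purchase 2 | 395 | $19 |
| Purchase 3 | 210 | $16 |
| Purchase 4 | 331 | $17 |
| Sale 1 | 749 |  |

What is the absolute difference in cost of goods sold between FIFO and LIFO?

$1,010

FIFO COGS: 260 @ $19 + 395 @ $19 + 94 @ $16 = $13,949
LIFO COGS: 331 @ $17 + 210 @ $16 + 208 @ $19 = $12,939
Difference = |$13,949 − $12,939| = $1,010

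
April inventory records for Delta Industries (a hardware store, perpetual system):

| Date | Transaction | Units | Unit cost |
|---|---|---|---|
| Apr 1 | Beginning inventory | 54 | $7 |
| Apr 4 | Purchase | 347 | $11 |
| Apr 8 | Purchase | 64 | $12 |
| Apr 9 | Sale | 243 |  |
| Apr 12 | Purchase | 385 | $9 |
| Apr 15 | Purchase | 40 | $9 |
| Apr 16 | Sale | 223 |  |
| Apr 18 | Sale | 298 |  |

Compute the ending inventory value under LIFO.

Ending inventory = $1,170

Apr 9, 243 sold [LIFO — newest first]: 64 @ $12 + 179 @ $11 = $2,737
Apr 16, 223 sold [LIFO — newest first]: 40 @ $9 + 183 @ $9 = $2,007
Apr 18, 298 sold [LIFO — newest first]: 202 @ $9 + 96 @ $11 = $2,874
Total COGS = $2,737 + $2,007 + $2,874 = $7,618
Ending inventory: 54 @ $7 + 72 @ $11 = $1,170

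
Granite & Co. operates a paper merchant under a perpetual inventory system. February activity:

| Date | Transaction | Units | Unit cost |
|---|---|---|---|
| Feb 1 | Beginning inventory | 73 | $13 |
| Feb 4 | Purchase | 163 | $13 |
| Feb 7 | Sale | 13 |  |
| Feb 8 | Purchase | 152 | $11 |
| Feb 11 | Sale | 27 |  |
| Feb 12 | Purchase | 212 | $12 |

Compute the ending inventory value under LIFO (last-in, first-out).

Ending inventory = $6,818

Feb 7, 13 sold [LIFO — newest first]: 13 @ $13 = $169
Feb 11, 27 sold [LIFO — newest first]: 27 @ $11 = $297
Total COGS = $169 + $297 = $466
Ending inventory: 73 @ $13 + 150 @ $13 + 125 @ $11 + 212 @ $12 = $6,818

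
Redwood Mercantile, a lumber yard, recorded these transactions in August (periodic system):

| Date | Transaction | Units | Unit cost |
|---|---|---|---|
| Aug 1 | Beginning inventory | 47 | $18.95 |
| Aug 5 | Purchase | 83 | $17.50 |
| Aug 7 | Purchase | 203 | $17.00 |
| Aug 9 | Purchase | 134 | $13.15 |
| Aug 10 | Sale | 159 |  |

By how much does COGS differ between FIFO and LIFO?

$649.05

FIFO COGS: 47 @ $18.95 + 83 @ $17.50 + 29 @ $17.00 = $2,836.15
LIFO COGS: 134 @ $13.15 + 25 @ $17.00 = $2,187.10
Difference = |$2,836.15 − $2,187.10| = $649.05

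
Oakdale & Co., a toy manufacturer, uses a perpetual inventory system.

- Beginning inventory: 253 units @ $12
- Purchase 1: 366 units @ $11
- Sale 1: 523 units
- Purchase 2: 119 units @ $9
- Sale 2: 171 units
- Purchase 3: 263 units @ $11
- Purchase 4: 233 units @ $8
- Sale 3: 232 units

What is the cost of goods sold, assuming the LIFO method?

COGS = $9,461

Sale 1 (523) [LIFO — newest first]: 366 @ $11 + 157 @ $12 = $5,910
Sale 2 (171) [LIFO — newest first]: 119 @ $9 + 52 @ $12 = $1,695
Sale 3 (232) [LIFO — newest first]: 232 @ $8 = $1,856
Total COGS = $5,910 + $1,695 + $1,856 = $9,461
Ending inventory: 44 @ $12 + 263 @ $11 + 1 @ $8 = $3,429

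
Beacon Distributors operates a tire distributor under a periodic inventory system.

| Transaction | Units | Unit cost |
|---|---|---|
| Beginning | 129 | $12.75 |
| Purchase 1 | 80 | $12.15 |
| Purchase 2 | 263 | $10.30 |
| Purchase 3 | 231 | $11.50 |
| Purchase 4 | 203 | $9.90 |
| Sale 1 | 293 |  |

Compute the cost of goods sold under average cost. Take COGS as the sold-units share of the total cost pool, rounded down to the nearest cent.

COGS = $3,231.35

Sale 1, sell 293: 293/906 × $9,991.85 → $3,231.35
Ending inventory (cost pool remaining) = $6,760.50
Check: goods available $9,991.85 = COGS $3,231.35 + ending $6,760.50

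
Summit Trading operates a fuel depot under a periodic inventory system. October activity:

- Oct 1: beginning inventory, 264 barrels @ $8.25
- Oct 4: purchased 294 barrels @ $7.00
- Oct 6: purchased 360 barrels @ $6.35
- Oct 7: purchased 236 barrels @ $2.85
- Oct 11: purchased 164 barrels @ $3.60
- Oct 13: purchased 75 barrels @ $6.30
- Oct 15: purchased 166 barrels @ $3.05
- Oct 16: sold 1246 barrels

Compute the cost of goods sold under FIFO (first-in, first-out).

COGS = $7,525.80

Oct 16, 1246 sold [FIFO — oldest first]: 264 @ $8.25 + 294 @ $7.00 + 360 @ $6.35 + 236 @ $2.85 + 92 @ $3.60 = $7,525.80
Ending inventory: 72 @ $3.60 + 75 @ $6.30 + 166 @ $3.05 = $1,238.00
Check: goods available $8,763.80 = COGS $7,525.80 + ending $1,238.00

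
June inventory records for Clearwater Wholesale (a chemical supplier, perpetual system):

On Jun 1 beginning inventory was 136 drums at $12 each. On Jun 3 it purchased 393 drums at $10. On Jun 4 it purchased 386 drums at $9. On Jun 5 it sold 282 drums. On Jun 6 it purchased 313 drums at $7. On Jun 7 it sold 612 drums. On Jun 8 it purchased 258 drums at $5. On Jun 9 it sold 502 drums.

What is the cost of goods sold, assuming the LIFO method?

COGS = $11,437

Jun 5, 282 sold [LIFO — newest first]: 282 @ $9 = $2,538
Jun 7, 612 sold [LIFO — newest first]: 313 @ $7 + 104 @ $9 + 195 @ $10 = $5,077
Jun 9, 502 sold [LIFO — newest first]: 258 @ $5 + 198 @ $10 + 46 @ $12 = $3,822
Total COGS = $2,538 + $5,077 + $3,822 = $11,437
Ending inventory: 90 @ $12 = $1,080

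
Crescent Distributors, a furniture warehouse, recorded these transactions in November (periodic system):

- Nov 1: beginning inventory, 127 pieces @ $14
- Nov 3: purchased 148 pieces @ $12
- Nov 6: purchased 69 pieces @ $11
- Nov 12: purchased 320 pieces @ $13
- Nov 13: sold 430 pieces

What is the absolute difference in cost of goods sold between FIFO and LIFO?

FIFO COGS: 127 @ $14 + 148 @ $12 + 69 @ $11 + 86 @ $13 = $5,431
LIFO COGS: 320 @ $13 + 69 @ $11 + 41 @ $12 = $5,411
Difference = |$5,431 − $5,411| = $20

$20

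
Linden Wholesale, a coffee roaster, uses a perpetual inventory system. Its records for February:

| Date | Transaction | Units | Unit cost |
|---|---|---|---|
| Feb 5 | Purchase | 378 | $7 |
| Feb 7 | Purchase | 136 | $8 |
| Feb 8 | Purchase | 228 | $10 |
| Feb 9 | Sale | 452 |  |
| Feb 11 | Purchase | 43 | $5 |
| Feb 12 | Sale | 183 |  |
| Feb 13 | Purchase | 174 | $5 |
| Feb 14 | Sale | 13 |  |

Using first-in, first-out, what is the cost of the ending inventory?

Ending inventory = $2,025

Feb 9, 452 sold [FIFO — oldest first]: 378 @ $7 + 74 @ $8 = $3,238
Feb 12, 183 sold [FIFO — oldest first]: 62 @ $8 + 121 @ $10 = $1,706
Feb 14, 13 sold [FIFO — oldest first]: 13 @ $10 = $130
Total COGS = $3,238 + $1,706 + $130 = $5,074
Ending inventory: 94 @ $10 + 43 @ $5 + 174 @ $5 = $2,025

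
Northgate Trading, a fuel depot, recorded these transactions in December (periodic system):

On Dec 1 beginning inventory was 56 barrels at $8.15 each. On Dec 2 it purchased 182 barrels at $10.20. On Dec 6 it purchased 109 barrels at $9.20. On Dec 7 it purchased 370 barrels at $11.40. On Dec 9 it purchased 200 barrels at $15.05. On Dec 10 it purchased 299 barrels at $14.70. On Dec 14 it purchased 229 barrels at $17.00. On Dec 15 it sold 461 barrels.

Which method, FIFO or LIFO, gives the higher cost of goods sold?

LIFO

FIFO COGS: 56 @ $8.15 + 182 @ $10.20 + 109 @ $9.20 + 114 @ $11.40 = $4,615.20
LIFO COGS: 229 @ $17.00 + 232 @ $14.70 = $7,303.40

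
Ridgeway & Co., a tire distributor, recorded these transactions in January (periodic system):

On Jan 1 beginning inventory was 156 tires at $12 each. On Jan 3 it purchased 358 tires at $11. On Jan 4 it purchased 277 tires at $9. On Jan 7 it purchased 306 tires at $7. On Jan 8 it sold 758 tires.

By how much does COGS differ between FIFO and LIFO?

$1,446

FIFO COGS: 156 @ $12 + 358 @ $11 + 244 @ $9 = $8,006
LIFO COGS: 306 @ $7 + 277 @ $9 + 175 @ $11 = $6,560
Difference = |$8,006 − $6,560| = $1,446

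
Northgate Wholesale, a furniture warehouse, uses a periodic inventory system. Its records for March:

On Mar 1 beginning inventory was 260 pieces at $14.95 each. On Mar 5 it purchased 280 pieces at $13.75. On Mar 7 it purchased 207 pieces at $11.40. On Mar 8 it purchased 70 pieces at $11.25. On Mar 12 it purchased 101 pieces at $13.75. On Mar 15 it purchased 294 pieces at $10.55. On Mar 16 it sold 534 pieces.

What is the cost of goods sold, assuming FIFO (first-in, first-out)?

COGS = $7,654.50

Mar 16, 534 sold [FIFO — oldest first]: 260 @ $14.95 + 274 @ $13.75 = $7,654.50
Ending inventory: 6 @ $13.75 + 207 @ $11.40 + 70 @ $11.25 + 101 @ $13.75 + 294 @ $10.55 = $7,720.25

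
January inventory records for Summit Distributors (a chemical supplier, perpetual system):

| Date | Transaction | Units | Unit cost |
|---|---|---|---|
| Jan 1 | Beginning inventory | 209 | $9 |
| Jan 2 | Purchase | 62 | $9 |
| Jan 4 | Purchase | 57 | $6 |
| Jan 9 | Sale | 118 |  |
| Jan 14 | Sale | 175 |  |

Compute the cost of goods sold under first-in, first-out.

COGS = $2,571

Jan 9, 118 sold [FIFO — oldest first]: 118 @ $9 = $1,062
Jan 14, 175 sold [FIFO — oldest first]: 91 @ $9 + 62 @ $9 + 22 @ $6 = $1,509
Total COGS = $1,062 + $1,509 = $2,571
Ending inventory: 35 @ $6 = $210
Check: goods available $2,781 = COGS $2,571 + ending $210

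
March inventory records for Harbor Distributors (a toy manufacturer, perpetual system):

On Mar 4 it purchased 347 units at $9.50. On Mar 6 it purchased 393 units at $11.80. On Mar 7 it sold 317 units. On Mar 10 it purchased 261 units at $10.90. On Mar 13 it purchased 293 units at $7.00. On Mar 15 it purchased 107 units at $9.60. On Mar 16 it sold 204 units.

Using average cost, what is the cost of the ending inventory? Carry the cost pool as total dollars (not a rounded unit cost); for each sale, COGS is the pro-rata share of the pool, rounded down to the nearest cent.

After Mar 4: 347 on hand, pool $3,296.50 (≈ $9.5000 each)
After Mar 6: 740 on hand, pool $7,933.90 (≈ $10.7215 each)
Mar 7, sell 317: 317/740 × $7,933.90 → $3,398.71
After Mar 10: 684 on hand, pool $7,380.09 (≈ $10.7896 each)
After Mar 13: 977 on hand, pool $9,431.09 (≈ $9.6531 each)
After Mar 15: 1084 on hand, pool $10,458.29 (≈ $9.6479 each)
Mar 16, sell 204: 204/1084 × $10,458.29 → $1,968.16
Total COGS = $3,398.71 + $1,968.16 = $5,366.87
Ending inventory (cost pool remaining) = $8,490.13
Check: goods available $13,857.00 = COGS $5,366.87 + ending $8,490.13

Ending inventory = $8,490.13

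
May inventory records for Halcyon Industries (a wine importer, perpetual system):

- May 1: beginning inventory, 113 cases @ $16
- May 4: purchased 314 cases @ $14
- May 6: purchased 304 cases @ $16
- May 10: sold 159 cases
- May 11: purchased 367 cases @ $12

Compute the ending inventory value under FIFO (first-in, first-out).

May 10, 159 sold [FIFO — oldest first]: 113 @ $16 + 46 @ $14 = $2,452
Ending inventory: 268 @ $14 + 304 @ $16 + 367 @ $12 = $13,020
Check: goods available $15,472 = COGS $2,452 + ending $13,020

Ending inventory = $13,020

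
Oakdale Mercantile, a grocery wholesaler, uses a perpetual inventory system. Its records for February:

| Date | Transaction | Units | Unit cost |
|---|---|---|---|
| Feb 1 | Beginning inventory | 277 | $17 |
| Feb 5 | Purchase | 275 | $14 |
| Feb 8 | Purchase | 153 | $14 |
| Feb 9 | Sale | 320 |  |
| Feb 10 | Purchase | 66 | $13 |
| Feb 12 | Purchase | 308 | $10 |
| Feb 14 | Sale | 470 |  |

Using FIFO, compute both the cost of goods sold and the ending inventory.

Feb 9, 320 sold [FIFO — oldest first]: 277 @ $17 + 43 @ $14 = $5,311
Feb 14, 470 sold [FIFO — oldest first]: 232 @ $14 + 153 @ $14 + 66 @ $13 + 19 @ $10 = $6,438
Total COGS = $5,311 + $6,438 = $11,749
Ending inventory: 289 @ $10 = $2,890
Check: goods available $14,639 = COGS $11,749 + ending $2,890

COGS = $11,749; ending inventory = $2,890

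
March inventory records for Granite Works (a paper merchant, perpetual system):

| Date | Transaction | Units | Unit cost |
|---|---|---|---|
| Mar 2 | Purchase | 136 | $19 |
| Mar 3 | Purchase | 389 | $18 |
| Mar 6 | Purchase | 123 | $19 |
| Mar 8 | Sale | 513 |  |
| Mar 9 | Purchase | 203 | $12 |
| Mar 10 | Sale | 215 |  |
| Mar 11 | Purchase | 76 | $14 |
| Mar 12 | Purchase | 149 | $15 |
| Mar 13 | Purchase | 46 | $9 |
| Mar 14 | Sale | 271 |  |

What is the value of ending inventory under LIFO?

Ending inventory = $2,337

Mar 8, 513 sold [LIFO — newest first]: 123 @ $19 + 389 @ $18 + 1 @ $19 = $9,358
Mar 10, 215 sold [LIFO — newest first]: 203 @ $12 + 12 @ $19 = $2,664
Mar 14, 271 sold [LIFO — newest first]: 46 @ $9 + 149 @ $15 + 76 @ $14 = $3,713
Total COGS = $9,358 + $2,664 + $3,713 = $15,735
Ending inventory: 123 @ $19 = $2,337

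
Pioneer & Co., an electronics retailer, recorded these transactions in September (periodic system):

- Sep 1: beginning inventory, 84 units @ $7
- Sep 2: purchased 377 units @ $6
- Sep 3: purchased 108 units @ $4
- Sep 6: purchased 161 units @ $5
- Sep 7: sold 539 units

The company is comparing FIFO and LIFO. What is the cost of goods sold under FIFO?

COGS = $3,162

FIFO COGS: 84 @ $7 + 377 @ $6 + 78 @ $4 = $3,162
LIFO COGS: 161 @ $5 + 108 @ $4 + 270 @ $6 = $2,857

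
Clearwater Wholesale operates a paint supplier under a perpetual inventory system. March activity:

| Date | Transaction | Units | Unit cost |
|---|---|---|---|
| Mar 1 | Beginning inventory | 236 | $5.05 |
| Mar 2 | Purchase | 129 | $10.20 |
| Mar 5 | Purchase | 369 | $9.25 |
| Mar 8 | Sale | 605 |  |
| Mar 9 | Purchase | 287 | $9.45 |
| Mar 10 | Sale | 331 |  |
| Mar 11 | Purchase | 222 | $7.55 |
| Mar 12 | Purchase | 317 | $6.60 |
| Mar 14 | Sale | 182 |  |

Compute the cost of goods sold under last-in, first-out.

Mar 8, 605 sold [LIFO — newest first]: 369 @ $9.25 + 129 @ $10.20 + 107 @ $5.05 = $5,269.40
Mar 10, 331 sold [LIFO — newest first]: 287 @ $9.45 + 44 @ $5.05 = $2,934.35
Mar 14, 182 sold [LIFO — newest first]: 182 @ $6.60 = $1,201.20
Total COGS = $5,269.40 + $2,934.35 + $1,201.20 = $9,404.95
Ending inventory: 85 @ $5.05 + 222 @ $7.55 + 135 @ $6.60 = $2,996.35

COGS = $9,404.95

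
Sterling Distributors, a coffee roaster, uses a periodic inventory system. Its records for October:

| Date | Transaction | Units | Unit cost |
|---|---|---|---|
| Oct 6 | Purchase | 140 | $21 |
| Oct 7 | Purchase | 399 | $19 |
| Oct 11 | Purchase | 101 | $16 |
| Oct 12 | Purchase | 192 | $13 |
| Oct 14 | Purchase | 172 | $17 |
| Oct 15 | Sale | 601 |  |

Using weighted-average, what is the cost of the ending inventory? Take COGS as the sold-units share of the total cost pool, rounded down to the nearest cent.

Ending inventory = $7,047.29

Oct 15, sell 601: 601/1004 × $17,557.00 → $10,509.71
Ending inventory (cost pool remaining) = $7,047.29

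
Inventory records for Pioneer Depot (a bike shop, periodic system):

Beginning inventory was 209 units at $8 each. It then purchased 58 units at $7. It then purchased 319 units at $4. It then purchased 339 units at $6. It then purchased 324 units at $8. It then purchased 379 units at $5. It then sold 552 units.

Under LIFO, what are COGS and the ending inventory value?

Sale 1 (552) [LIFO — newest first]: 379 @ $5 + 173 @ $8 = $3,279
Ending inventory: 209 @ $8 + 58 @ $7 + 319 @ $4 + 339 @ $6 + 151 @ $8 = $6,596

COGS = $3,279; ending inventory = $6,596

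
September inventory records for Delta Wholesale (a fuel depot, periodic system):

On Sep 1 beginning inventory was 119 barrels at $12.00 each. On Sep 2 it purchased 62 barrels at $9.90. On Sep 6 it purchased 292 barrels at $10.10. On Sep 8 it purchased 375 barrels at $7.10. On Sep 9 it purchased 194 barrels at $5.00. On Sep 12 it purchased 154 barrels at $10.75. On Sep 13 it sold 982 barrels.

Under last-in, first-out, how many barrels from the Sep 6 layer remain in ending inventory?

Sep 13, 982 sold [LIFO — newest first]: 154 @ $10.75 + 194 @ $5.00 + 375 @ $7.10 + 259 @ $10.10 = $7,903.90
Ending inventory: 119 @ $12.00 + 62 @ $9.90 + 33 @ $10.10 = $2,375.10

33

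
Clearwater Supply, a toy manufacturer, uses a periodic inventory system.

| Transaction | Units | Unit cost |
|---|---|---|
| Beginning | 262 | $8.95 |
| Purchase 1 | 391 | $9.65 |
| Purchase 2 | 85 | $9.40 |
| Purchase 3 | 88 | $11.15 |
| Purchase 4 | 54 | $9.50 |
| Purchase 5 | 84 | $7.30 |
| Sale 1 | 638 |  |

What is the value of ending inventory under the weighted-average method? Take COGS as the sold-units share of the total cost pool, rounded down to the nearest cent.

Ending inventory = $3,051.84

Sale 1, sell 638: 638/964 × $9,024.45 → $5,972.61
Ending inventory (cost pool remaining) = $3,051.84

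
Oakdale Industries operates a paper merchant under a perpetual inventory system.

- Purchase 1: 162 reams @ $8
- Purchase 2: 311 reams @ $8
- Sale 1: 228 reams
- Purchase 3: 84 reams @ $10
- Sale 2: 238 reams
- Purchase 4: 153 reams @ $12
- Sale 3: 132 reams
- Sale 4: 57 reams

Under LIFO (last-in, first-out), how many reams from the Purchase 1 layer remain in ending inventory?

Sale 1 (228) [LIFO — newest first]: 228 @ $8 = $1,824
Sale 2 (238) [LIFO — newest first]: 84 @ $10 + 83 @ $8 + 71 @ $8 = $2,072
Sale 3 (132) [LIFO — newest first]: 132 @ $12 = $1,584
Sale 4 (57) [LIFO — newest first]: 21 @ $12 + 36 @ $8 = $540
Total COGS = $1,824 + $2,072 + $1,584 + $540 = $6,020
Ending inventory: 55 @ $8 = $440
Check: goods available $6,460 = COGS $6,020 + ending $440

55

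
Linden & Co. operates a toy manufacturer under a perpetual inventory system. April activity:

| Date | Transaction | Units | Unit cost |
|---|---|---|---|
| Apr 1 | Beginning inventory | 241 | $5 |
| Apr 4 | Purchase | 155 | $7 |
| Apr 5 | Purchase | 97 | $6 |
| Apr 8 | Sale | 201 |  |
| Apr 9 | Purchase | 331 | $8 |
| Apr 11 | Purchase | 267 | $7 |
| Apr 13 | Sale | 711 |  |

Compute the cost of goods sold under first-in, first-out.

COGS = $6,136

Apr 8, 201 sold [FIFO — oldest first]: 201 @ $5 = $1,005
Apr 13, 711 sold [FIFO — oldest first]: 40 @ $5 + 155 @ $7 + 97 @ $6 + 331 @ $8 + 88 @ $7 = $5,131
Total COGS = $1,005 + $5,131 = $6,136
Ending inventory: 179 @ $7 = $1,253
Check: goods available $7,389 = COGS $6,136 + ending $1,253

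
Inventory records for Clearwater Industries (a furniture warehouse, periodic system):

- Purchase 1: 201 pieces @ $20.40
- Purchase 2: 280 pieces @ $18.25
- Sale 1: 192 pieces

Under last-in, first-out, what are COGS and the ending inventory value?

COGS = $3,504.00; ending inventory = $5,706.40

Sale 1 (192) [LIFO — newest first]: 192 @ $18.25 = $3,504.00
Ending inventory: 201 @ $20.40 + 88 @ $18.25 = $5,706.40
Check: goods available $9,210.40 = COGS $3,504.00 + ending $5,706.40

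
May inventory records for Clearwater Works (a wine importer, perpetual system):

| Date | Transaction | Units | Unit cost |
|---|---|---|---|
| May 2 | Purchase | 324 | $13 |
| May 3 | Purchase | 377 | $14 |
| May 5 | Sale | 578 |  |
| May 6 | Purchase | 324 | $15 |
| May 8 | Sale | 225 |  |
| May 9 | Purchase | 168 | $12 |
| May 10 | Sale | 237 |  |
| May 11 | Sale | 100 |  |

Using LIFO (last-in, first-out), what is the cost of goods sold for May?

May 5, 578 sold [LIFO — newest first]: 377 @ $14 + 201 @ $13 = $7,891
May 8, 225 sold [LIFO — newest first]: 225 @ $15 = $3,375
May 10, 237 sold [LIFO — newest first]: 168 @ $12 + 69 @ $15 = $3,051
May 11, 100 sold [LIFO — newest first]: 30 @ $15 + 70 @ $13 = $1,360
Total COGS = $7,891 + $3,375 + $3,051 + $1,360 = $15,677
Ending inventory: 53 @ $13 = $689

COGS = $15,677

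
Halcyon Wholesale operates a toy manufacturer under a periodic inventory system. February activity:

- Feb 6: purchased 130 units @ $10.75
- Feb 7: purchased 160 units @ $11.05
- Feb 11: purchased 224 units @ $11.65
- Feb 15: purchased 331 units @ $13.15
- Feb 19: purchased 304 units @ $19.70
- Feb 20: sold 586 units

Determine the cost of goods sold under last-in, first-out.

COGS = $9,697.10

Feb 20, 586 sold [LIFO — newest first]: 304 @ $19.70 + 282 @ $13.15 = $9,697.10
Ending inventory: 130 @ $10.75 + 160 @ $11.05 + 224 @ $11.65 + 49 @ $13.15 = $6,419.45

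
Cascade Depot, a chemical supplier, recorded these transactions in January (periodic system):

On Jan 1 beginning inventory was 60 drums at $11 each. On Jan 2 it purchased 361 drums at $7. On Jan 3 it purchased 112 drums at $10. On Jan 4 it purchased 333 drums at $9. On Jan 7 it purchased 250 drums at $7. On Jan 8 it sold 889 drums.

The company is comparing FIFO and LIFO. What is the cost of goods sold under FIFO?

FIFO COGS: 60 @ $11 + 361 @ $7 + 112 @ $10 + 333 @ $9 + 23 @ $7 = $7,465
LIFO COGS: 250 @ $7 + 333 @ $9 + 112 @ $10 + 194 @ $7 = $7,225

COGS = $7,465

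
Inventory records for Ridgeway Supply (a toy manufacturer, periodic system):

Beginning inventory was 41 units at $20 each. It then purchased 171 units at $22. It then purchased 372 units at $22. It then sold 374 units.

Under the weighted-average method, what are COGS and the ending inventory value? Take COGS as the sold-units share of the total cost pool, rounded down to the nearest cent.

COGS = $8,175.48; ending inventory = $4,590.52

Sale 1, sell 374: 374/584 × $12,766.00 → $8,175.48
Ending inventory (cost pool remaining) = $4,590.52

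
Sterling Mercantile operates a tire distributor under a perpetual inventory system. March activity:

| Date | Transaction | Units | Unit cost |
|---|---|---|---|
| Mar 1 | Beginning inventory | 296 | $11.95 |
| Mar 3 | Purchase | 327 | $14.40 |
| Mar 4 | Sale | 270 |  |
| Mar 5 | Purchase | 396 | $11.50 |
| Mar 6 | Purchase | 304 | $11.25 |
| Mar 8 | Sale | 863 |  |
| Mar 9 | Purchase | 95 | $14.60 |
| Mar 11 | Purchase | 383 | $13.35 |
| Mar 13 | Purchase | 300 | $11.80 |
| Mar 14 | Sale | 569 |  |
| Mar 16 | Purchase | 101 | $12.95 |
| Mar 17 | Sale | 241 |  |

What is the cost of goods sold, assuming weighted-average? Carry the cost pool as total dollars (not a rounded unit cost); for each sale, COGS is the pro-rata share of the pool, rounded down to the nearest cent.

COGS = $24,259.57

After Mar 1: 296 on hand, pool $3,537.20 (≈ $11.9500 each)
After Mar 3: 623 on hand, pool $8,246.00 (≈ $13.2360 each)
Mar 4, sell 270: 270/623 × $8,246.00 → $3,573.70
After Mar 5: 749 on hand, pool $9,226.30 (≈ $12.3182 each)
After Mar 6: 1053 on hand, pool $12,646.30 (≈ $12.0098 each)
Mar 8, sell 863: 863/1053 × $12,646.30 → $10,364.44
After Mar 9: 285 on hand, pool $3,668.86 (≈ $12.8732 each)
After Mar 11: 668 on hand, pool $8,781.91 (≈ $13.1466 each)
After Mar 13: 968 on hand, pool $12,321.91 (≈ $12.7292 each)
Mar 14, sell 569: 569/968 × $12,321.91 → $7,242.94
After Mar 16: 500 on hand, pool $6,386.92 (≈ $12.7738 each)
Mar 17, sell 241: 241/500 × $6,386.92 → $3,078.49
Total COGS = $3,573.70 + $10,364.44 + $7,242.94 + $3,078.49 = $24,259.57
Ending inventory (cost pool remaining) = $3,308.43
Check: goods available $27,568.00 = COGS $24,259.57 + ending $3,308.43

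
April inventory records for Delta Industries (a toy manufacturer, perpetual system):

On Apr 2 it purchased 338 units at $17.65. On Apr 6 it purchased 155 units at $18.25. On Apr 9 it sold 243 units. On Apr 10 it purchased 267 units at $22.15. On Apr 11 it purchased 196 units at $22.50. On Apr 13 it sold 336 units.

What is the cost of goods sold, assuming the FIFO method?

COGS = $10,699.35

Apr 9, 243 sold [FIFO — oldest first]: 243 @ $17.65 = $4,288.95
Apr 13, 336 sold [FIFO — oldest first]: 95 @ $17.65 + 155 @ $18.25 + 86 @ $22.15 = $6,410.40
Total COGS = $4,288.95 + $6,410.40 = $10,699.35
Ending inventory: 181 @ $22.15 + 196 @ $22.50 = $8,419.15
Check: goods available $19,118.50 = COGS $10,699.35 + ending $8,419.15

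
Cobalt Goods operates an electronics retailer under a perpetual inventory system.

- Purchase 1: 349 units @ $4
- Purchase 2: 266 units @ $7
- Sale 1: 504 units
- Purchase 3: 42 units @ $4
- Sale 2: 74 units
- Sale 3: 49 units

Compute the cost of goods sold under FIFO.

COGS = $3,306

Sale 1 (504) [FIFO — oldest first]: 349 @ $4 + 155 @ $7 = $2,481
Sale 2 (74) [FIFO — oldest first]: 74 @ $7 = $518
Sale 3 (49) [FIFO — oldest first]: 37 @ $7 + 12 @ $4 = $307
Total COGS = $2,481 + $518 + $307 = $3,306
Ending inventory: 30 @ $4 = $120
Check: goods available $3,426 = COGS $3,306 + ending $120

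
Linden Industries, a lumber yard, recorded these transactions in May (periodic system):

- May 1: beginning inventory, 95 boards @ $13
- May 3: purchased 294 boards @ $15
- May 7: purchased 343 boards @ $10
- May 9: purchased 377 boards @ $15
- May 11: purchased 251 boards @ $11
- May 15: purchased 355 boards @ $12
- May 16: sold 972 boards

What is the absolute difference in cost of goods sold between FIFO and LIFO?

$164

FIFO COGS: 95 @ $13 + 294 @ $15 + 343 @ $10 + 240 @ $15 = $12,675
LIFO COGS: 355 @ $12 + 251 @ $11 + 366 @ $15 = $12,511
Difference = |$12,675 − $12,511| = $164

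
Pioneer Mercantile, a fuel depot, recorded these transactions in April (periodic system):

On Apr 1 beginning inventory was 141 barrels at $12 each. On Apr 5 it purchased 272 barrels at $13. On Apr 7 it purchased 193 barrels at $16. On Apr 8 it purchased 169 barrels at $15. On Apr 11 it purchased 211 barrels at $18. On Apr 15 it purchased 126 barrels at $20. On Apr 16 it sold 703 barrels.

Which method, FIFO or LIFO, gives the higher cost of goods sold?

LIFO

FIFO COGS: 141 @ $12 + 272 @ $13 + 193 @ $16 + 97 @ $15 = $9,771
LIFO COGS: 126 @ $20 + 211 @ $18 + 169 @ $15 + 193 @ $16 + 4 @ $13 = $11,993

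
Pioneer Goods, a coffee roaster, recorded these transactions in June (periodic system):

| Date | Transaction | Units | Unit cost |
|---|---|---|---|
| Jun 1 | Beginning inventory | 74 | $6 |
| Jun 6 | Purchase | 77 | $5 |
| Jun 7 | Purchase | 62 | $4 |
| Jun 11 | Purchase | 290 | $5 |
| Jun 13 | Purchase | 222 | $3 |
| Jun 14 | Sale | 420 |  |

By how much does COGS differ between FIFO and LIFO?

FIFO COGS: 74 @ $6 + 77 @ $5 + 62 @ $4 + 207 @ $5 = $2,112
LIFO COGS: 222 @ $3 + 198 @ $5 = $1,656
Difference = |$2,112 − $1,656| = $456

$456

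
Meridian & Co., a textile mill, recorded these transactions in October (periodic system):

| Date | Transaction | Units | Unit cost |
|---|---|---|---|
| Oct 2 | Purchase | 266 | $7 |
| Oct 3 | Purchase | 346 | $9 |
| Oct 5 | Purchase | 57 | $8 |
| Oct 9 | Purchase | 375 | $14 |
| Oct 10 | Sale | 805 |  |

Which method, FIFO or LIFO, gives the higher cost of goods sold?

FIFO COGS: 266 @ $7 + 346 @ $9 + 57 @ $8 + 136 @ $14 = $7,336
LIFO COGS: 375 @ $14 + 57 @ $8 + 346 @ $9 + 27 @ $7 = $9,009

LIFO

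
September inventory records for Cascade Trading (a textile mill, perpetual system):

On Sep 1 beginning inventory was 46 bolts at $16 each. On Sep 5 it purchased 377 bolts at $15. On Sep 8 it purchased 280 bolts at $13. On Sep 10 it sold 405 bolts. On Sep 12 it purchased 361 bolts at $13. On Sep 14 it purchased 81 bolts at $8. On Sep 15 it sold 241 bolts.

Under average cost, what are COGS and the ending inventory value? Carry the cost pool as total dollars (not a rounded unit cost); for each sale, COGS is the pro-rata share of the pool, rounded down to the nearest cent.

COGS = $8,903.12; ending inventory = $6,468.88

After Sep 1: 46 on hand, pool $736.00 (≈ $16.0000 each)
After Sep 5: 423 on hand, pool $6,391.00 (≈ $15.1087 each)
After Sep 8: 703 on hand, pool $10,031.00 (≈ $14.2688 each)
Sep 10, sell 405: 405/703 × $10,031.00 → $5,778.88
After Sep 12: 659 on hand, pool $8,945.12 (≈ $13.5738 each)
After Sep 14: 740 on hand, pool $9,593.12 (≈ $12.9637 each)
Sep 15, sell 241: 241/740 × $9,593.12 → $3,124.24
Total COGS = $5,778.88 + $3,124.24 = $8,903.12
Ending inventory (cost pool remaining) = $6,468.88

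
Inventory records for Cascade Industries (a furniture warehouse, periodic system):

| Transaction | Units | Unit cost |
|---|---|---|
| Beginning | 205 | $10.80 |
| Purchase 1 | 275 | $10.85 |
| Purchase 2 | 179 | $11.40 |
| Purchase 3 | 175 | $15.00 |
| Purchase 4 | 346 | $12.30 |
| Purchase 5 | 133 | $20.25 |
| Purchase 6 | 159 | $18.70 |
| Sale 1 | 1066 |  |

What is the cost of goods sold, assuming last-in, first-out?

Sale 1 (1066) [LIFO — newest first]: 159 @ $18.70 + 133 @ $20.25 + 346 @ $12.30 + 175 @ $15.00 + 179 @ $11.40 + 74 @ $10.85 = $15,390.85
Ending inventory: 205 @ $10.80 + 201 @ $10.85 = $4,394.85

COGS = $15,390.85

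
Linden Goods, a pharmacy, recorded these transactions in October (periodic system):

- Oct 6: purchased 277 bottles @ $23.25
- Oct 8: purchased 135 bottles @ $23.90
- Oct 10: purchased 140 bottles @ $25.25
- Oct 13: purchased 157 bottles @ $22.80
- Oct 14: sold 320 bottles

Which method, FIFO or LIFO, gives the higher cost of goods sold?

FIFO COGS: 277 @ $23.25 + 43 @ $23.90 = $7,467.95
LIFO COGS: 157 @ $22.80 + 140 @ $25.25 + 23 @ $23.90 = $7,664.30

LIFO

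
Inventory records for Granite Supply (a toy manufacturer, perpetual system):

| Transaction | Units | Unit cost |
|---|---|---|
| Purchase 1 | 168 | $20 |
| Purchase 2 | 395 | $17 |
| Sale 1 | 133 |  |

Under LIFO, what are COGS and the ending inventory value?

Sale 1 (133) [LIFO — newest first]: 133 @ $17 = $2,261
Ending inventory: 168 @ $20 + 262 @ $17 = $7,814

COGS = $2,261; ending inventory = $7,814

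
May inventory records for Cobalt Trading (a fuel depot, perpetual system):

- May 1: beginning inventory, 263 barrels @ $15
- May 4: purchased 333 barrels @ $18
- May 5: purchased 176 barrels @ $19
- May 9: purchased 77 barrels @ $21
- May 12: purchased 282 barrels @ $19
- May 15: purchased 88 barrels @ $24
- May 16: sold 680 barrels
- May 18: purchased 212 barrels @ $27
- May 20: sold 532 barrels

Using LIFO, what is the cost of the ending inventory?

Ending inventory = $3,285

May 16, 680 sold [LIFO — newest first]: 88 @ $24 + 282 @ $19 + 77 @ $21 + 176 @ $19 + 57 @ $18 = $13,457
May 20, 532 sold [LIFO — newest first]: 212 @ $27 + 276 @ $18 + 44 @ $15 = $11,352
Total COGS = $13,457 + $11,352 = $24,809
Ending inventory: 219 @ $15 = $3,285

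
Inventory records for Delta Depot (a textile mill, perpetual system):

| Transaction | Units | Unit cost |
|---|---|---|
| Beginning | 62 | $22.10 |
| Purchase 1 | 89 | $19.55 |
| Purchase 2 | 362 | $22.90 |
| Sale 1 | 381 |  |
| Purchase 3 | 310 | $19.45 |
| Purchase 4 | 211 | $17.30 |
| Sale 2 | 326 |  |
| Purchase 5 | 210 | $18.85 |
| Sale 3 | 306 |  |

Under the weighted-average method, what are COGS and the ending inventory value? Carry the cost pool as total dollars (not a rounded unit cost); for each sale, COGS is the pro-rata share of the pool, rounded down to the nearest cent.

After Beginning: 62 on hand, pool $1,370.20 (≈ $22.1000 each)
After Purchase 1: 151 on hand, pool $3,110.15 (≈ $20.5970 each)
After Purchase 2: 513 on hand, pool $11,399.95 (≈ $22.2221 each)
Sale 1, sell 381: 381/513 × $11,399.95 → $8,466.62
After Purchase 3: 442 on hand, pool $8,962.83 (≈ $20.2779 each)
After Purchase 4: 653 on hand, pool $12,613.13 (≈ $19.3157 each)
Sale 2, sell 326: 326/653 × $12,613.13 → $6,296.90
After Purchase 5: 537 on hand, pool $10,274.73 (≈ $19.1336 each)
Sale 3, sell 306: 306/537 × $10,274.73 → $5,854.87
Total COGS = $8,466.62 + $6,296.90 + $5,854.87 = $20,618.39
Ending inventory (cost pool remaining) = $4,419.86

COGS = $20,618.39; ending inventory = $4,419.86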